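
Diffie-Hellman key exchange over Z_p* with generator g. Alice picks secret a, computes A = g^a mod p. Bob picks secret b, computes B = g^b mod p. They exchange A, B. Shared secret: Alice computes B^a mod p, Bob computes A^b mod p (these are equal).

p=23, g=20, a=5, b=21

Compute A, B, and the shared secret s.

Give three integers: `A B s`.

A = 20^5 mod 23  (bits of 5 = 101)
  bit 0 = 1: r = r^2 * 20 mod 23 = 1^2 * 20 = 1*20 = 20
  bit 1 = 0: r = r^2 mod 23 = 20^2 = 9
  bit 2 = 1: r = r^2 * 20 mod 23 = 9^2 * 20 = 12*20 = 10
  -> A = 10
B = 20^21 mod 23  (bits of 21 = 10101)
  bit 0 = 1: r = r^2 * 20 mod 23 = 1^2 * 20 = 1*20 = 20
  bit 1 = 0: r = r^2 mod 23 = 20^2 = 9
  bit 2 = 1: r = r^2 * 20 mod 23 = 9^2 * 20 = 12*20 = 10
  bit 3 = 0: r = r^2 mod 23 = 10^2 = 8
  bit 4 = 1: r = r^2 * 20 mod 23 = 8^2 * 20 = 18*20 = 15
  -> B = 15
s = B^a = 15^5 mod 23  (bits of 5 = 101)
  bit 0 = 1: r = r^2 * 15 mod 23 = 1^2 * 15 = 1*15 = 15
  bit 1 = 0: r = r^2 mod 23 = 15^2 = 18
  bit 2 = 1: r = r^2 * 15 mod 23 = 18^2 * 15 = 2*15 = 7
  -> s = B^a = 7

Answer: 10 15 7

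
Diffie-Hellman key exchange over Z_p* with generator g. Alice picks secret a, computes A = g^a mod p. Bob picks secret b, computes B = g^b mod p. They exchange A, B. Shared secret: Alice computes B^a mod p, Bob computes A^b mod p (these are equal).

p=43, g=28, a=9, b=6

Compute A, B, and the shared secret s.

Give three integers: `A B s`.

A = 28^9 mod 43  (bits of 9 = 1001)
  bit 0 = 1: r = r^2 * 28 mod 43 = 1^2 * 28 = 1*28 = 28
  bit 1 = 0: r = r^2 mod 43 = 28^2 = 10
  bit 2 = 0: r = r^2 mod 43 = 10^2 = 14
  bit 3 = 1: r = r^2 * 28 mod 43 = 14^2 * 28 = 24*28 = 27
  -> A = 27
B = 28^6 mod 43  (bits of 6 = 110)
  bit 0 = 1: r = r^2 * 28 mod 43 = 1^2 * 28 = 1*28 = 28
  bit 1 = 1: r = r^2 * 28 mod 43 = 28^2 * 28 = 10*28 = 22
  bit 2 = 0: r = r^2 mod 43 = 22^2 = 11
  -> B = 11
s = B^a = 11^9 mod 43  (bits of 9 = 1001)
  bit 0 = 1: r = r^2 * 11 mod 43 = 1^2 * 11 = 1*11 = 11
  bit 1 = 0: r = r^2 mod 43 = 11^2 = 35
  bit 2 = 0: r = r^2 mod 43 = 35^2 = 21
  bit 3 = 1: r = r^2 * 11 mod 43 = 21^2 * 11 = 11*11 = 35
  -> s = B^a = 35

Answer: 27 11 35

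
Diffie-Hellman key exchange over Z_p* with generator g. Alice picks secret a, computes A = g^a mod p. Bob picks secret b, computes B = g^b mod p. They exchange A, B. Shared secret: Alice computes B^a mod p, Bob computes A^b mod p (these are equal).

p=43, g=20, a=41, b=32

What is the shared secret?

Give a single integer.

Answer: 31

Derivation:
A = 20^41 mod 43  (bits of 41 = 101001)
  bit 0 = 1: r = r^2 * 20 mod 43 = 1^2 * 20 = 1*20 = 20
  bit 1 = 0: r = r^2 mod 43 = 20^2 = 13
  bit 2 = 1: r = r^2 * 20 mod 43 = 13^2 * 20 = 40*20 = 26
  bit 3 = 0: r = r^2 mod 43 = 26^2 = 31
  bit 4 = 0: r = r^2 mod 43 = 31^2 = 15
  bit 5 = 1: r = r^2 * 20 mod 43 = 15^2 * 20 = 10*20 = 28
  -> A = 28
B = 20^32 mod 43  (bits of 32 = 100000)
  bit 0 = 1: r = r^2 * 20 mod 43 = 1^2 * 20 = 1*20 = 20
  bit 1 = 0: r = r^2 mod 43 = 20^2 = 13
  bit 2 = 0: r = r^2 mod 43 = 13^2 = 40
  bit 3 = 0: r = r^2 mod 43 = 40^2 = 9
  bit 4 = 0: r = r^2 mod 43 = 9^2 = 38
  bit 5 = 0: r = r^2 mod 43 = 38^2 = 25
  -> B = 25
s = B^a = 25^41 mod 43  (bits of 41 = 101001)
  bit 0 = 1: r = r^2 * 25 mod 43 = 1^2 * 25 = 1*25 = 25
  bit 1 = 0: r = r^2 mod 43 = 25^2 = 23
  bit 2 = 1: r = r^2 * 25 mod 43 = 23^2 * 25 = 13*25 = 24
  bit 3 = 0: r = r^2 mod 43 = 24^2 = 17
  bit 4 = 0: r = r^2 mod 43 = 17^2 = 31
  bit 5 = 1: r = r^2 * 25 mod 43 = 31^2 * 25 = 15*25 = 31
  -> s = B^a = 31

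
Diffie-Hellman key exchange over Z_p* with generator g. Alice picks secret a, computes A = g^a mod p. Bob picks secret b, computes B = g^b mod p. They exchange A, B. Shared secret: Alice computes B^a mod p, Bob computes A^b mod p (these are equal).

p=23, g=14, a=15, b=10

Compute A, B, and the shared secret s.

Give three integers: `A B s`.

A = 14^15 mod 23  (bits of 15 = 1111)
  bit 0 = 1: r = r^2 * 14 mod 23 = 1^2 * 14 = 1*14 = 14
  bit 1 = 1: r = r^2 * 14 mod 23 = 14^2 * 14 = 12*14 = 7
  bit 2 = 1: r = r^2 * 14 mod 23 = 7^2 * 14 = 3*14 = 19
  bit 3 = 1: r = r^2 * 14 mod 23 = 19^2 * 14 = 16*14 = 17
  -> A = 17
B = 14^10 mod 23  (bits of 10 = 1010)
  bit 0 = 1: r = r^2 * 14 mod 23 = 1^2 * 14 = 1*14 = 14
  bit 1 = 0: r = r^2 mod 23 = 14^2 = 12
  bit 2 = 1: r = r^2 * 14 mod 23 = 12^2 * 14 = 6*14 = 15
  bit 3 = 0: r = r^2 mod 23 = 15^2 = 18
  -> B = 18
s = B^a = 18^15 mod 23  (bits of 15 = 1111)
  bit 0 = 1: r = r^2 * 18 mod 23 = 1^2 * 18 = 1*18 = 18
  bit 1 = 1: r = r^2 * 18 mod 23 = 18^2 * 18 = 2*18 = 13
  bit 2 = 1: r = r^2 * 18 mod 23 = 13^2 * 18 = 8*18 = 6
  bit 3 = 1: r = r^2 * 18 mod 23 = 6^2 * 18 = 13*18 = 4
  -> s = B^a = 4

Answer: 17 18 4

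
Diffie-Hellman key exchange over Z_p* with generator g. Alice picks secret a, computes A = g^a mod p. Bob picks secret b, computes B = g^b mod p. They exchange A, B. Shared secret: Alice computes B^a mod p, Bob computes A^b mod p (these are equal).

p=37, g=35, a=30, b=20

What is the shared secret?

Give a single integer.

A = 35^30 mod 37  (bits of 30 = 11110)
  bit 0 = 1: r = r^2 * 35 mod 37 = 1^2 * 35 = 1*35 = 35
  bit 1 = 1: r = r^2 * 35 mod 37 = 35^2 * 35 = 4*35 = 29
  bit 2 = 1: r = r^2 * 35 mod 37 = 29^2 * 35 = 27*35 = 20
  bit 3 = 1: r = r^2 * 35 mod 37 = 20^2 * 35 = 30*35 = 14
  bit 4 = 0: r = r^2 mod 37 = 14^2 = 11
  -> A = 11
B = 35^20 mod 37  (bits of 20 = 10100)
  bit 0 = 1: r = r^2 * 35 mod 37 = 1^2 * 35 = 1*35 = 35
  bit 1 = 0: r = r^2 mod 37 = 35^2 = 4
  bit 2 = 1: r = r^2 * 35 mod 37 = 4^2 * 35 = 16*35 = 5
  bit 3 = 0: r = r^2 mod 37 = 5^2 = 25
  bit 4 = 0: r = r^2 mod 37 = 25^2 = 33
  -> B = 33
s = B^a = 33^30 mod 37  (bits of 30 = 11110)
  bit 0 = 1: r = r^2 * 33 mod 37 = 1^2 * 33 = 1*33 = 33
  bit 1 = 1: r = r^2 * 33 mod 37 = 33^2 * 33 = 16*33 = 10
  bit 2 = 1: r = r^2 * 33 mod 37 = 10^2 * 33 = 26*33 = 7
  bit 3 = 1: r = r^2 * 33 mod 37 = 7^2 * 33 = 12*33 = 26
  bit 4 = 0: r = r^2 mod 37 = 26^2 = 10
  -> s = B^a = 10

Answer: 10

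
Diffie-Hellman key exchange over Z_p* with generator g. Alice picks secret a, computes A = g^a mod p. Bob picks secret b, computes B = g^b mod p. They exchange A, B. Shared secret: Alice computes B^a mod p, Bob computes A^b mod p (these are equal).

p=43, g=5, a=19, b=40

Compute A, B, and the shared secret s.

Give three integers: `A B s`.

Answer: 12 31 23

Derivation:
A = 5^19 mod 43  (bits of 19 = 10011)
  bit 0 = 1: r = r^2 * 5 mod 43 = 1^2 * 5 = 1*5 = 5
  bit 1 = 0: r = r^2 mod 43 = 5^2 = 25
  bit 2 = 0: r = r^2 mod 43 = 25^2 = 23
  bit 3 = 1: r = r^2 * 5 mod 43 = 23^2 * 5 = 13*5 = 22
  bit 4 = 1: r = r^2 * 5 mod 43 = 22^2 * 5 = 11*5 = 12
  -> A = 12
B = 5^40 mod 43  (bits of 40 = 101000)
  bit 0 = 1: r = r^2 * 5 mod 43 = 1^2 * 5 = 1*5 = 5
  bit 1 = 0: r = r^2 mod 43 = 5^2 = 25
  bit 2 = 1: r = r^2 * 5 mod 43 = 25^2 * 5 = 23*5 = 29
  bit 3 = 0: r = r^2 mod 43 = 29^2 = 24
  bit 4 = 0: r = r^2 mod 43 = 24^2 = 17
  bit 5 = 0: r = r^2 mod 43 = 17^2 = 31
  -> B = 31
s = B^a = 31^19 mod 43  (bits of 19 = 10011)
  bit 0 = 1: r = r^2 * 31 mod 43 = 1^2 * 31 = 1*31 = 31
  bit 1 = 0: r = r^2 mod 43 = 31^2 = 15
  bit 2 = 0: r = r^2 mod 43 = 15^2 = 10
  bit 3 = 1: r = r^2 * 31 mod 43 = 10^2 * 31 = 14*31 = 4
  bit 4 = 1: r = r^2 * 31 mod 43 = 4^2 * 31 = 16*31 = 23
  -> s = B^a = 23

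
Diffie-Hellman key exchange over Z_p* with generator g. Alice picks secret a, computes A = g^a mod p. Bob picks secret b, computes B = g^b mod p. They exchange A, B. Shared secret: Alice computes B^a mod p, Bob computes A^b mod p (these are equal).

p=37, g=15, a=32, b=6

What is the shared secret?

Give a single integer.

Answer: 26

Derivation:
A = 15^32 mod 37  (bits of 32 = 100000)
  bit 0 = 1: r = r^2 * 15 mod 37 = 1^2 * 15 = 1*15 = 15
  bit 1 = 0: r = r^2 mod 37 = 15^2 = 3
  bit 2 = 0: r = r^2 mod 37 = 3^2 = 9
  bit 3 = 0: r = r^2 mod 37 = 9^2 = 7
  bit 4 = 0: r = r^2 mod 37 = 7^2 = 12
  bit 5 = 0: r = r^2 mod 37 = 12^2 = 33
  -> A = 33
B = 15^6 mod 37  (bits of 6 = 110)
  bit 0 = 1: r = r^2 * 15 mod 37 = 1^2 * 15 = 1*15 = 15
  bit 1 = 1: r = r^2 * 15 mod 37 = 15^2 * 15 = 3*15 = 8
  bit 2 = 0: r = r^2 mod 37 = 8^2 = 27
  -> B = 27
s = B^a = 27^32 mod 37  (bits of 32 = 100000)
  bit 0 = 1: r = r^2 * 27 mod 37 = 1^2 * 27 = 1*27 = 27
  bit 1 = 0: r = r^2 mod 37 = 27^2 = 26
  bit 2 = 0: r = r^2 mod 37 = 26^2 = 10
  bit 3 = 0: r = r^2 mod 37 = 10^2 = 26
  bit 4 = 0: r = r^2 mod 37 = 26^2 = 10
  bit 5 = 0: r = r^2 mod 37 = 10^2 = 26
  -> s = B^a = 26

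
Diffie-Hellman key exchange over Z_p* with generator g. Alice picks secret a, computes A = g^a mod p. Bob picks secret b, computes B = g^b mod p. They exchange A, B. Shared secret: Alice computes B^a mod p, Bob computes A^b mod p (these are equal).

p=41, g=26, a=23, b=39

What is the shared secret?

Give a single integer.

A = 26^23 mod 41  (bits of 23 = 10111)
  bit 0 = 1: r = r^2 * 26 mod 41 = 1^2 * 26 = 1*26 = 26
  bit 1 = 0: r = r^2 mod 41 = 26^2 = 20
  bit 2 = 1: r = r^2 * 26 mod 41 = 20^2 * 26 = 31*26 = 27
  bit 3 = 1: r = r^2 * 26 mod 41 = 27^2 * 26 = 32*26 = 12
  bit 4 = 1: r = r^2 * 26 mod 41 = 12^2 * 26 = 21*26 = 13
  -> A = 13
B = 26^39 mod 41  (bits of 39 = 100111)
  bit 0 = 1: r = r^2 * 26 mod 41 = 1^2 * 26 = 1*26 = 26
  bit 1 = 0: r = r^2 mod 41 = 26^2 = 20
  bit 2 = 0: r = r^2 mod 41 = 20^2 = 31
  bit 3 = 1: r = r^2 * 26 mod 41 = 31^2 * 26 = 18*26 = 17
  bit 4 = 1: r = r^2 * 26 mod 41 = 17^2 * 26 = 2*26 = 11
  bit 5 = 1: r = r^2 * 26 mod 41 = 11^2 * 26 = 39*26 = 30
  -> B = 30
s = B^a = 30^23 mod 41  (bits of 23 = 10111)
  bit 0 = 1: r = r^2 * 30 mod 41 = 1^2 * 30 = 1*30 = 30
  bit 1 = 0: r = r^2 mod 41 = 30^2 = 39
  bit 2 = 1: r = r^2 * 30 mod 41 = 39^2 * 30 = 4*30 = 38
  bit 3 = 1: r = r^2 * 30 mod 41 = 38^2 * 30 = 9*30 = 24
  bit 4 = 1: r = r^2 * 30 mod 41 = 24^2 * 30 = 2*30 = 19
  -> s = B^a = 19

Answer: 19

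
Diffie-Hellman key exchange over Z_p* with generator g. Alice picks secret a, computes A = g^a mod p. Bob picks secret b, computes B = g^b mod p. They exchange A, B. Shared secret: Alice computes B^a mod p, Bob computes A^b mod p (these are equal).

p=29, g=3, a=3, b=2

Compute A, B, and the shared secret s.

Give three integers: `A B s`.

Answer: 27 9 4

Derivation:
A = 3^3 mod 29  (bits of 3 = 11)
  bit 0 = 1: r = r^2 * 3 mod 29 = 1^2 * 3 = 1*3 = 3
  bit 1 = 1: r = r^2 * 3 mod 29 = 3^2 * 3 = 9*3 = 27
  -> A = 27
B = 3^2 mod 29  (bits of 2 = 10)
  bit 0 = 1: r = r^2 * 3 mod 29 = 1^2 * 3 = 1*3 = 3
  bit 1 = 0: r = r^2 mod 29 = 3^2 = 9
  -> B = 9
s = B^a = 9^3 mod 29  (bits of 3 = 11)
  bit 0 = 1: r = r^2 * 9 mod 29 = 1^2 * 9 = 1*9 = 9
  bit 1 = 1: r = r^2 * 9 mod 29 = 9^2 * 9 = 23*9 = 4
  -> s = B^a = 4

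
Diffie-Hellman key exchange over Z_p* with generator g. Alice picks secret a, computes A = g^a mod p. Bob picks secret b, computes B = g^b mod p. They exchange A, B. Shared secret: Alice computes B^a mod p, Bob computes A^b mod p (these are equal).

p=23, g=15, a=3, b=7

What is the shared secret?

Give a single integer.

A = 15^3 mod 23  (bits of 3 = 11)
  bit 0 = 1: r = r^2 * 15 mod 23 = 1^2 * 15 = 1*15 = 15
  bit 1 = 1: r = r^2 * 15 mod 23 = 15^2 * 15 = 18*15 = 17
  -> A = 17
B = 15^7 mod 23  (bits of 7 = 111)
  bit 0 = 1: r = r^2 * 15 mod 23 = 1^2 * 15 = 1*15 = 15
  bit 1 = 1: r = r^2 * 15 mod 23 = 15^2 * 15 = 18*15 = 17
  bit 2 = 1: r = r^2 * 15 mod 23 = 17^2 * 15 = 13*15 = 11
  -> B = 11
s = B^a = 11^3 mod 23  (bits of 3 = 11)
  bit 0 = 1: r = r^2 * 11 mod 23 = 1^2 * 11 = 1*11 = 11
  bit 1 = 1: r = r^2 * 11 mod 23 = 11^2 * 11 = 6*11 = 20
  -> s = B^a = 20

Answer: 20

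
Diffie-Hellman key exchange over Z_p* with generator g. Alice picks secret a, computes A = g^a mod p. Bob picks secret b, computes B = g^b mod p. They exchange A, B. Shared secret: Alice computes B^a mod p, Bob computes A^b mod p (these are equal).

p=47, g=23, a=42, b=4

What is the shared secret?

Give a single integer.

A = 23^42 mod 47  (bits of 42 = 101010)
  bit 0 = 1: r = r^2 * 23 mod 47 = 1^2 * 23 = 1*23 = 23
  bit 1 = 0: r = r^2 mod 47 = 23^2 = 12
  bit 2 = 1: r = r^2 * 23 mod 47 = 12^2 * 23 = 3*23 = 22
  bit 3 = 0: r = r^2 mod 47 = 22^2 = 14
  bit 4 = 1: r = r^2 * 23 mod 47 = 14^2 * 23 = 8*23 = 43
  bit 5 = 0: r = r^2 mod 47 = 43^2 = 16
  -> A = 16
B = 23^4 mod 47  (bits of 4 = 100)
  bit 0 = 1: r = r^2 * 23 mod 47 = 1^2 * 23 = 1*23 = 23
  bit 1 = 0: r = r^2 mod 47 = 23^2 = 12
  bit 2 = 0: r = r^2 mod 47 = 12^2 = 3
  -> B = 3
s = B^a = 3^42 mod 47  (bits of 42 = 101010)
  bit 0 = 1: r = r^2 * 3 mod 47 = 1^2 * 3 = 1*3 = 3
  bit 1 = 0: r = r^2 mod 47 = 3^2 = 9
  bit 2 = 1: r = r^2 * 3 mod 47 = 9^2 * 3 = 34*3 = 8
  bit 3 = 0: r = r^2 mod 47 = 8^2 = 17
  bit 4 = 1: r = r^2 * 3 mod 47 = 17^2 * 3 = 7*3 = 21
  bit 5 = 0: r = r^2 mod 47 = 21^2 = 18
  -> s = B^a = 18

Answer: 18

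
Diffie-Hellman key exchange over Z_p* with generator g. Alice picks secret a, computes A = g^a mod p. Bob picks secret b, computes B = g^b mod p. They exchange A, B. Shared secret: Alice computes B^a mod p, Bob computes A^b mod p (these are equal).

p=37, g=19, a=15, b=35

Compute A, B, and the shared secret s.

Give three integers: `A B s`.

A = 19^15 mod 37  (bits of 15 = 1111)
  bit 0 = 1: r = r^2 * 19 mod 37 = 1^2 * 19 = 1*19 = 19
  bit 1 = 1: r = r^2 * 19 mod 37 = 19^2 * 19 = 28*19 = 14
  bit 2 = 1: r = r^2 * 19 mod 37 = 14^2 * 19 = 11*19 = 24
  bit 3 = 1: r = r^2 * 19 mod 37 = 24^2 * 19 = 21*19 = 29
  -> A = 29
B = 19^35 mod 37  (bits of 35 = 100011)
  bit 0 = 1: r = r^2 * 19 mod 37 = 1^2 * 19 = 1*19 = 19
  bit 1 = 0: r = r^2 mod 37 = 19^2 = 28
  bit 2 = 0: r = r^2 mod 37 = 28^2 = 7
  bit 3 = 0: r = r^2 mod 37 = 7^2 = 12
  bit 4 = 1: r = r^2 * 19 mod 37 = 12^2 * 19 = 33*19 = 35
  bit 5 = 1: r = r^2 * 19 mod 37 = 35^2 * 19 = 4*19 = 2
  -> B = 2
s = B^a = 2^15 mod 37  (bits of 15 = 1111)
  bit 0 = 1: r = r^2 * 2 mod 37 = 1^2 * 2 = 1*2 = 2
  bit 1 = 1: r = r^2 * 2 mod 37 = 2^2 * 2 = 4*2 = 8
  bit 2 = 1: r = r^2 * 2 mod 37 = 8^2 * 2 = 27*2 = 17
  bit 3 = 1: r = r^2 * 2 mod 37 = 17^2 * 2 = 30*2 = 23
  -> s = B^a = 23

Answer: 29 2 23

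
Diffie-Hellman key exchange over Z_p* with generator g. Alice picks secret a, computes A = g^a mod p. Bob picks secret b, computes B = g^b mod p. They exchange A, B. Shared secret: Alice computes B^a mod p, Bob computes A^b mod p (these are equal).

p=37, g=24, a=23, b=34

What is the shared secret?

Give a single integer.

A = 24^23 mod 37  (bits of 23 = 10111)
  bit 0 = 1: r = r^2 * 24 mod 37 = 1^2 * 24 = 1*24 = 24
  bit 1 = 0: r = r^2 mod 37 = 24^2 = 21
  bit 2 = 1: r = r^2 * 24 mod 37 = 21^2 * 24 = 34*24 = 2
  bit 3 = 1: r = r^2 * 24 mod 37 = 2^2 * 24 = 4*24 = 22
  bit 4 = 1: r = r^2 * 24 mod 37 = 22^2 * 24 = 3*24 = 35
  -> A = 35
B = 24^34 mod 37  (bits of 34 = 100010)
  bit 0 = 1: r = r^2 * 24 mod 37 = 1^2 * 24 = 1*24 = 24
  bit 1 = 0: r = r^2 mod 37 = 24^2 = 21
  bit 2 = 0: r = r^2 mod 37 = 21^2 = 34
  bit 3 = 0: r = r^2 mod 37 = 34^2 = 9
  bit 4 = 1: r = r^2 * 24 mod 37 = 9^2 * 24 = 7*24 = 20
  bit 5 = 0: r = r^2 mod 37 = 20^2 = 30
  -> B = 30
s = B^a = 30^23 mod 37  (bits of 23 = 10111)
  bit 0 = 1: r = r^2 * 30 mod 37 = 1^2 * 30 = 1*30 = 30
  bit 1 = 0: r = r^2 mod 37 = 30^2 = 12
  bit 2 = 1: r = r^2 * 30 mod 37 = 12^2 * 30 = 33*30 = 28
  bit 3 = 1: r = r^2 * 30 mod 37 = 28^2 * 30 = 7*30 = 25
  bit 4 = 1: r = r^2 * 30 mod 37 = 25^2 * 30 = 33*30 = 28
  -> s = B^a = 28

Answer: 28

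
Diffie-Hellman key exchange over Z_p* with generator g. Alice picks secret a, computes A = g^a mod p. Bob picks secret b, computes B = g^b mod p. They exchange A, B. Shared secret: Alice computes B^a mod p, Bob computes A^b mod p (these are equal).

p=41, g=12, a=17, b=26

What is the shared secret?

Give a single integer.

Answer: 21

Derivation:
A = 12^17 mod 41  (bits of 17 = 10001)
  bit 0 = 1: r = r^2 * 12 mod 41 = 1^2 * 12 = 1*12 = 12
  bit 1 = 0: r = r^2 mod 41 = 12^2 = 21
  bit 2 = 0: r = r^2 mod 41 = 21^2 = 31
  bit 3 = 0: r = r^2 mod 41 = 31^2 = 18
  bit 4 = 1: r = r^2 * 12 mod 41 = 18^2 * 12 = 37*12 = 34
  -> A = 34
B = 12^26 mod 41  (bits of 26 = 11010)
  bit 0 = 1: r = r^2 * 12 mod 41 = 1^2 * 12 = 1*12 = 12
  bit 1 = 1: r = r^2 * 12 mod 41 = 12^2 * 12 = 21*12 = 6
  bit 2 = 0: r = r^2 mod 41 = 6^2 = 36
  bit 3 = 1: r = r^2 * 12 mod 41 = 36^2 * 12 = 25*12 = 13
  bit 4 = 0: r = r^2 mod 41 = 13^2 = 5
  -> B = 5
s = B^a = 5^17 mod 41  (bits of 17 = 10001)
  bit 0 = 1: r = r^2 * 5 mod 41 = 1^2 * 5 = 1*5 = 5
  bit 1 = 0: r = r^2 mod 41 = 5^2 = 25
  bit 2 = 0: r = r^2 mod 41 = 25^2 = 10
  bit 3 = 0: r = r^2 mod 41 = 10^2 = 18
  bit 4 = 1: r = r^2 * 5 mod 41 = 18^2 * 5 = 37*5 = 21
  -> s = B^a = 21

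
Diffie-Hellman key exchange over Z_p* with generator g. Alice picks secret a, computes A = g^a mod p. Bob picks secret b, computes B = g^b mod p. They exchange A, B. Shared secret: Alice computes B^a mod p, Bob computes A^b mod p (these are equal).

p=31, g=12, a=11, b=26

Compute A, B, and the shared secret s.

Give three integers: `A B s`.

Answer: 21 10 19

Derivation:
A = 12^11 mod 31  (bits of 11 = 1011)
  bit 0 = 1: r = r^2 * 12 mod 31 = 1^2 * 12 = 1*12 = 12
  bit 1 = 0: r = r^2 mod 31 = 12^2 = 20
  bit 2 = 1: r = r^2 * 12 mod 31 = 20^2 * 12 = 28*12 = 26
  bit 3 = 1: r = r^2 * 12 mod 31 = 26^2 * 12 = 25*12 = 21
  -> A = 21
B = 12^26 mod 31  (bits of 26 = 11010)
  bit 0 = 1: r = r^2 * 12 mod 31 = 1^2 * 12 = 1*12 = 12
  bit 1 = 1: r = r^2 * 12 mod 31 = 12^2 * 12 = 20*12 = 23
  bit 2 = 0: r = r^2 mod 31 = 23^2 = 2
  bit 3 = 1: r = r^2 * 12 mod 31 = 2^2 * 12 = 4*12 = 17
  bit 4 = 0: r = r^2 mod 31 = 17^2 = 10
  -> B = 10
s = B^a = 10^11 mod 31  (bits of 11 = 1011)
  bit 0 = 1: r = r^2 * 10 mod 31 = 1^2 * 10 = 1*10 = 10
  bit 1 = 0: r = r^2 mod 31 = 10^2 = 7
  bit 2 = 1: r = r^2 * 10 mod 31 = 7^2 * 10 = 18*10 = 25
  bit 3 = 1: r = r^2 * 10 mod 31 = 25^2 * 10 = 5*10 = 19
  -> s = B^a = 19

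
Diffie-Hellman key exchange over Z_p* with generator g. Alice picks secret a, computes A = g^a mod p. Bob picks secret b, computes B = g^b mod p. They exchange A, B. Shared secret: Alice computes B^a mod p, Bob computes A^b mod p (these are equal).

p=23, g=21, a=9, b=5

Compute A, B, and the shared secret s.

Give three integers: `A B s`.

A = 21^9 mod 23  (bits of 9 = 1001)
  bit 0 = 1: r = r^2 * 21 mod 23 = 1^2 * 21 = 1*21 = 21
  bit 1 = 0: r = r^2 mod 23 = 21^2 = 4
  bit 2 = 0: r = r^2 mod 23 = 4^2 = 16
  bit 3 = 1: r = r^2 * 21 mod 23 = 16^2 * 21 = 3*21 = 17
  -> A = 17
B = 21^5 mod 23  (bits of 5 = 101)
  bit 0 = 1: r = r^2 * 21 mod 23 = 1^2 * 21 = 1*21 = 21
  bit 1 = 0: r = r^2 mod 23 = 21^2 = 4
  bit 2 = 1: r = r^2 * 21 mod 23 = 4^2 * 21 = 16*21 = 14
  -> B = 14
s = B^a = 14^9 mod 23  (bits of 9 = 1001)
  bit 0 = 1: r = r^2 * 14 mod 23 = 1^2 * 14 = 1*14 = 14
  bit 1 = 0: r = r^2 mod 23 = 14^2 = 12
  bit 2 = 0: r = r^2 mod 23 = 12^2 = 6
  bit 3 = 1: r = r^2 * 14 mod 23 = 6^2 * 14 = 13*14 = 21
  -> s = B^a = 21

Answer: 17 14 21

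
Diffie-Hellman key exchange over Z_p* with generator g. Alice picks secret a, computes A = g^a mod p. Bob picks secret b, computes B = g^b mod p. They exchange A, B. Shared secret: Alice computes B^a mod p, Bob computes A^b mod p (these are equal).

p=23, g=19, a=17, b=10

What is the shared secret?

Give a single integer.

A = 19^17 mod 23  (bits of 17 = 10001)
  bit 0 = 1: r = r^2 * 19 mod 23 = 1^2 * 19 = 1*19 = 19
  bit 1 = 0: r = r^2 mod 23 = 19^2 = 16
  bit 2 = 0: r = r^2 mod 23 = 16^2 = 3
  bit 3 = 0: r = r^2 mod 23 = 3^2 = 9
  bit 4 = 1: r = r^2 * 19 mod 23 = 9^2 * 19 = 12*19 = 21
  -> A = 21
B = 19^10 mod 23  (bits of 10 = 1010)
  bit 0 = 1: r = r^2 * 19 mod 23 = 1^2 * 19 = 1*19 = 19
  bit 1 = 0: r = r^2 mod 23 = 19^2 = 16
  bit 2 = 1: r = r^2 * 19 mod 23 = 16^2 * 19 = 3*19 = 11
  bit 3 = 0: r = r^2 mod 23 = 11^2 = 6
  -> B = 6
s = B^a = 6^17 mod 23  (bits of 17 = 10001)
  bit 0 = 1: r = r^2 * 6 mod 23 = 1^2 * 6 = 1*6 = 6
  bit 1 = 0: r = r^2 mod 23 = 6^2 = 13
  bit 2 = 0: r = r^2 mod 23 = 13^2 = 8
  bit 3 = 0: r = r^2 mod 23 = 8^2 = 18
  bit 4 = 1: r = r^2 * 6 mod 23 = 18^2 * 6 = 2*6 = 12
  -> s = B^a = 12

Answer: 12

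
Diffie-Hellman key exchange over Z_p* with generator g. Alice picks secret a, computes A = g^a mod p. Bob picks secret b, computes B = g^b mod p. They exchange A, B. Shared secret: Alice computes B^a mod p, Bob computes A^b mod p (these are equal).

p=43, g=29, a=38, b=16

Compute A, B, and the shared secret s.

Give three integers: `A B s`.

Answer: 38 15 40

Derivation:
A = 29^38 mod 43  (bits of 38 = 100110)
  bit 0 = 1: r = r^2 * 29 mod 43 = 1^2 * 29 = 1*29 = 29
  bit 1 = 0: r = r^2 mod 43 = 29^2 = 24
  bit 2 = 0: r = r^2 mod 43 = 24^2 = 17
  bit 3 = 1: r = r^2 * 29 mod 43 = 17^2 * 29 = 31*29 = 39
  bit 4 = 1: r = r^2 * 29 mod 43 = 39^2 * 29 = 16*29 = 34
  bit 5 = 0: r = r^2 mod 43 = 34^2 = 38
  -> A = 38
B = 29^16 mod 43  (bits of 16 = 10000)
  bit 0 = 1: r = r^2 * 29 mod 43 = 1^2 * 29 = 1*29 = 29
  bit 1 = 0: r = r^2 mod 43 = 29^2 = 24
  bit 2 = 0: r = r^2 mod 43 = 24^2 = 17
  bit 3 = 0: r = r^2 mod 43 = 17^2 = 31
  bit 4 = 0: r = r^2 mod 43 = 31^2 = 15
  -> B = 15
s = B^a = 15^38 mod 43  (bits of 38 = 100110)
  bit 0 = 1: r = r^2 * 15 mod 43 = 1^2 * 15 = 1*15 = 15
  bit 1 = 0: r = r^2 mod 43 = 15^2 = 10
  bit 2 = 0: r = r^2 mod 43 = 10^2 = 14
  bit 3 = 1: r = r^2 * 15 mod 43 = 14^2 * 15 = 24*15 = 16
  bit 4 = 1: r = r^2 * 15 mod 43 = 16^2 * 15 = 41*15 = 13
  bit 5 = 0: r = r^2 mod 43 = 13^2 = 40
  -> s = B^a = 40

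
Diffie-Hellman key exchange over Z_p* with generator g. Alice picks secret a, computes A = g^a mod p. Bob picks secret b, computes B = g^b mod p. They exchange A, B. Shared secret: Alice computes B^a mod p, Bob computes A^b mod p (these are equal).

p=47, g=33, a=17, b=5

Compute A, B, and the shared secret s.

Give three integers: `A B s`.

A = 33^17 mod 47  (bits of 17 = 10001)
  bit 0 = 1: r = r^2 * 33 mod 47 = 1^2 * 33 = 1*33 = 33
  bit 1 = 0: r = r^2 mod 47 = 33^2 = 8
  bit 2 = 0: r = r^2 mod 47 = 8^2 = 17
  bit 3 = 0: r = r^2 mod 47 = 17^2 = 7
  bit 4 = 1: r = r^2 * 33 mod 47 = 7^2 * 33 = 2*33 = 19
  -> A = 19
B = 33^5 mod 47  (bits of 5 = 101)
  bit 0 = 1: r = r^2 * 33 mod 47 = 1^2 * 33 = 1*33 = 33
  bit 1 = 0: r = r^2 mod 47 = 33^2 = 8
  bit 2 = 1: r = r^2 * 33 mod 47 = 8^2 * 33 = 17*33 = 44
  -> B = 44
s = B^a = 44^17 mod 47  (bits of 17 = 10001)
  bit 0 = 1: r = r^2 * 44 mod 47 = 1^2 * 44 = 1*44 = 44
  bit 1 = 0: r = r^2 mod 47 = 44^2 = 9
  bit 2 = 0: r = r^2 mod 47 = 9^2 = 34
  bit 3 = 0: r = r^2 mod 47 = 34^2 = 28
  bit 4 = 1: r = r^2 * 44 mod 47 = 28^2 * 44 = 32*44 = 45
  -> s = B^a = 45

Answer: 19 44 45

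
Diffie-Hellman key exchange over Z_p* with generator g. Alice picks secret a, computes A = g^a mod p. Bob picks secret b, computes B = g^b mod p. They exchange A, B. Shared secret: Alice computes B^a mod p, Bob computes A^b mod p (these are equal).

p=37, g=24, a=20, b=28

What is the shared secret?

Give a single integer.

A = 24^20 mod 37  (bits of 20 = 10100)
  bit 0 = 1: r = r^2 * 24 mod 37 = 1^2 * 24 = 1*24 = 24
  bit 1 = 0: r = r^2 mod 37 = 24^2 = 21
  bit 2 = 1: r = r^2 * 24 mod 37 = 21^2 * 24 = 34*24 = 2
  bit 3 = 0: r = r^2 mod 37 = 2^2 = 4
  bit 4 = 0: r = r^2 mod 37 = 4^2 = 16
  -> A = 16
B = 24^28 mod 37  (bits of 28 = 11100)
  bit 0 = 1: r = r^2 * 24 mod 37 = 1^2 * 24 = 1*24 = 24
  bit 1 = 1: r = r^2 * 24 mod 37 = 24^2 * 24 = 21*24 = 23
  bit 2 = 1: r = r^2 * 24 mod 37 = 23^2 * 24 = 11*24 = 5
  bit 3 = 0: r = r^2 mod 37 = 5^2 = 25
  bit 4 = 0: r = r^2 mod 37 = 25^2 = 33
  -> B = 33
s = B^a = 33^20 mod 37  (bits of 20 = 10100)
  bit 0 = 1: r = r^2 * 33 mod 37 = 1^2 * 33 = 1*33 = 33
  bit 1 = 0: r = r^2 mod 37 = 33^2 = 16
  bit 2 = 1: r = r^2 * 33 mod 37 = 16^2 * 33 = 34*33 = 12
  bit 3 = 0: r = r^2 mod 37 = 12^2 = 33
  bit 4 = 0: r = r^2 mod 37 = 33^2 = 16
  -> s = B^a = 16

Answer: 16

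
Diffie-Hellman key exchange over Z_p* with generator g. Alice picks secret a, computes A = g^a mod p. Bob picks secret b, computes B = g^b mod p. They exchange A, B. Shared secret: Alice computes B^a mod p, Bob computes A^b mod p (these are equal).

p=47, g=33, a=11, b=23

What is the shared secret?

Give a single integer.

A = 33^11 mod 47  (bits of 11 = 1011)
  bit 0 = 1: r = r^2 * 33 mod 47 = 1^2 * 33 = 1*33 = 33
  bit 1 = 0: r = r^2 mod 47 = 33^2 = 8
  bit 2 = 1: r = r^2 * 33 mod 47 = 8^2 * 33 = 17*33 = 44
  bit 3 = 1: r = r^2 * 33 mod 47 = 44^2 * 33 = 9*33 = 15
  -> A = 15
B = 33^23 mod 47  (bits of 23 = 10111)
  bit 0 = 1: r = r^2 * 33 mod 47 = 1^2 * 33 = 1*33 = 33
  bit 1 = 0: r = r^2 mod 47 = 33^2 = 8
  bit 2 = 1: r = r^2 * 33 mod 47 = 8^2 * 33 = 17*33 = 44
  bit 3 = 1: r = r^2 * 33 mod 47 = 44^2 * 33 = 9*33 = 15
  bit 4 = 1: r = r^2 * 33 mod 47 = 15^2 * 33 = 37*33 = 46
  -> B = 46
s = B^a = 46^11 mod 47  (bits of 11 = 1011)
  bit 0 = 1: r = r^2 * 46 mod 47 = 1^2 * 46 = 1*46 = 46
  bit 1 = 0: r = r^2 mod 47 = 46^2 = 1
  bit 2 = 1: r = r^2 * 46 mod 47 = 1^2 * 46 = 1*46 = 46
  bit 3 = 1: r = r^2 * 46 mod 47 = 46^2 * 46 = 1*46 = 46
  -> s = B^a = 46

Answer: 46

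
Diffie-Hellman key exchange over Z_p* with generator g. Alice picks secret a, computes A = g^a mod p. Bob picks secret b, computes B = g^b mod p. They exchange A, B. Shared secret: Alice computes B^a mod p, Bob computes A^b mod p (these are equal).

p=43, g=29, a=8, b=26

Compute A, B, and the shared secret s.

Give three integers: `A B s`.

Answer: 31 23 9

Derivation:
A = 29^8 mod 43  (bits of 8 = 1000)
  bit 0 = 1: r = r^2 * 29 mod 43 = 1^2 * 29 = 1*29 = 29
  bit 1 = 0: r = r^2 mod 43 = 29^2 = 24
  bit 2 = 0: r = r^2 mod 43 = 24^2 = 17
  bit 3 = 0: r = r^2 mod 43 = 17^2 = 31
  -> A = 31
B = 29^26 mod 43  (bits of 26 = 11010)
  bit 0 = 1: r = r^2 * 29 mod 43 = 1^2 * 29 = 1*29 = 29
  bit 1 = 1: r = r^2 * 29 mod 43 = 29^2 * 29 = 24*29 = 8
  bit 2 = 0: r = r^2 mod 43 = 8^2 = 21
  bit 3 = 1: r = r^2 * 29 mod 43 = 21^2 * 29 = 11*29 = 18
  bit 4 = 0: r = r^2 mod 43 = 18^2 = 23
  -> B = 23
s = B^a = 23^8 mod 43  (bits of 8 = 1000)
  bit 0 = 1: r = r^2 * 23 mod 43 = 1^2 * 23 = 1*23 = 23
  bit 1 = 0: r = r^2 mod 43 = 23^2 = 13
  bit 2 = 0: r = r^2 mod 43 = 13^2 = 40
  bit 3 = 0: r = r^2 mod 43 = 40^2 = 9
  -> s = B^a = 9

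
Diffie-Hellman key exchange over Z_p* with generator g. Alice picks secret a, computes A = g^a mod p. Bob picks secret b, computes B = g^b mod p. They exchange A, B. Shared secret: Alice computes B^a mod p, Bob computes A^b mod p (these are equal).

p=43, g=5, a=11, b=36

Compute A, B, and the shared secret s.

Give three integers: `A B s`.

Answer: 34 35 11

Derivation:
A = 5^11 mod 43  (bits of 11 = 1011)
  bit 0 = 1: r = r^2 * 5 mod 43 = 1^2 * 5 = 1*5 = 5
  bit 1 = 0: r = r^2 mod 43 = 5^2 = 25
  bit 2 = 1: r = r^2 * 5 mod 43 = 25^2 * 5 = 23*5 = 29
  bit 3 = 1: r = r^2 * 5 mod 43 = 29^2 * 5 = 24*5 = 34
  -> A = 34
B = 5^36 mod 43  (bits of 36 = 100100)
  bit 0 = 1: r = r^2 * 5 mod 43 = 1^2 * 5 = 1*5 = 5
  bit 1 = 0: r = r^2 mod 43 = 5^2 = 25
  bit 2 = 0: r = r^2 mod 43 = 25^2 = 23
  bit 3 = 1: r = r^2 * 5 mod 43 = 23^2 * 5 = 13*5 = 22
  bit 4 = 0: r = r^2 mod 43 = 22^2 = 11
  bit 5 = 0: r = r^2 mod 43 = 11^2 = 35
  -> B = 35
s = B^a = 35^11 mod 43  (bits of 11 = 1011)
  bit 0 = 1: r = r^2 * 35 mod 43 = 1^2 * 35 = 1*35 = 35
  bit 1 = 0: r = r^2 mod 43 = 35^2 = 21
  bit 2 = 1: r = r^2 * 35 mod 43 = 21^2 * 35 = 11*35 = 41
  bit 3 = 1: r = r^2 * 35 mod 43 = 41^2 * 35 = 4*35 = 11
  -> s = B^a = 11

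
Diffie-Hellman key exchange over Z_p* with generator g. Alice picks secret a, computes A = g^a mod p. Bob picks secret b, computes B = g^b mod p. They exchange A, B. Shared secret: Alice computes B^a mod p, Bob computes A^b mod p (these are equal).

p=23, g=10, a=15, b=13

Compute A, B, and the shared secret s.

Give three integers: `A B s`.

A = 10^15 mod 23  (bits of 15 = 1111)
  bit 0 = 1: r = r^2 * 10 mod 23 = 1^2 * 10 = 1*10 = 10
  bit 1 = 1: r = r^2 * 10 mod 23 = 10^2 * 10 = 8*10 = 11
  bit 2 = 1: r = r^2 * 10 mod 23 = 11^2 * 10 = 6*10 = 14
  bit 3 = 1: r = r^2 * 10 mod 23 = 14^2 * 10 = 12*10 = 5
  -> A = 5
B = 10^13 mod 23  (bits of 13 = 1101)
  bit 0 = 1: r = r^2 * 10 mod 23 = 1^2 * 10 = 1*10 = 10
  bit 1 = 1: r = r^2 * 10 mod 23 = 10^2 * 10 = 8*10 = 11
  bit 2 = 0: r = r^2 mod 23 = 11^2 = 6
  bit 3 = 1: r = r^2 * 10 mod 23 = 6^2 * 10 = 13*10 = 15
  -> B = 15
s = B^a = 15^15 mod 23  (bits of 15 = 1111)
  bit 0 = 1: r = r^2 * 15 mod 23 = 1^2 * 15 = 1*15 = 15
  bit 1 = 1: r = r^2 * 15 mod 23 = 15^2 * 15 = 18*15 = 17
  bit 2 = 1: r = r^2 * 15 mod 23 = 17^2 * 15 = 13*15 = 11
  bit 3 = 1: r = r^2 * 15 mod 23 = 11^2 * 15 = 6*15 = 21
  -> s = B^a = 21

Answer: 5 15 21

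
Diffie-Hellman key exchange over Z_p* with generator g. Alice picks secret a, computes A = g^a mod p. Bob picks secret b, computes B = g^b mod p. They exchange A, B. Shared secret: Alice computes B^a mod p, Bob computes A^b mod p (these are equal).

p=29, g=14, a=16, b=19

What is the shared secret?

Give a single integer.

A = 14^16 mod 29  (bits of 16 = 10000)
  bit 0 = 1: r = r^2 * 14 mod 29 = 1^2 * 14 = 1*14 = 14
  bit 1 = 0: r = r^2 mod 29 = 14^2 = 22
  bit 2 = 0: r = r^2 mod 29 = 22^2 = 20
  bit 3 = 0: r = r^2 mod 29 = 20^2 = 23
  bit 4 = 0: r = r^2 mod 29 = 23^2 = 7
  -> A = 7
B = 14^19 mod 29  (bits of 19 = 10011)
  bit 0 = 1: r = r^2 * 14 mod 29 = 1^2 * 14 = 1*14 = 14
  bit 1 = 0: r = r^2 mod 29 = 14^2 = 22
  bit 2 = 0: r = r^2 mod 29 = 22^2 = 20
  bit 3 = 1: r = r^2 * 14 mod 29 = 20^2 * 14 = 23*14 = 3
  bit 4 = 1: r = r^2 * 14 mod 29 = 3^2 * 14 = 9*14 = 10
  -> B = 10
s = B^a = 10^16 mod 29  (bits of 16 = 10000)
  bit 0 = 1: r = r^2 * 10 mod 29 = 1^2 * 10 = 1*10 = 10
  bit 1 = 0: r = r^2 mod 29 = 10^2 = 13
  bit 2 = 0: r = r^2 mod 29 = 13^2 = 24
  bit 3 = 0: r = r^2 mod 29 = 24^2 = 25
  bit 4 = 0: r = r^2 mod 29 = 25^2 = 16
  -> s = B^a = 16

Answer: 16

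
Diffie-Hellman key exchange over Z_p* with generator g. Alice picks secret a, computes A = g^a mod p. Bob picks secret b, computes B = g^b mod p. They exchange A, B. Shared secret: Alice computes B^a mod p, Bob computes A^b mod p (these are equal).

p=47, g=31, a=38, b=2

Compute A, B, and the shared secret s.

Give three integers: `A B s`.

Answer: 28 21 32

Derivation:
A = 31^38 mod 47  (bits of 38 = 100110)
  bit 0 = 1: r = r^2 * 31 mod 47 = 1^2 * 31 = 1*31 = 31
  bit 1 = 0: r = r^2 mod 47 = 31^2 = 21
  bit 2 = 0: r = r^2 mod 47 = 21^2 = 18
  bit 3 = 1: r = r^2 * 31 mod 47 = 18^2 * 31 = 42*31 = 33
  bit 4 = 1: r = r^2 * 31 mod 47 = 33^2 * 31 = 8*31 = 13
  bit 5 = 0: r = r^2 mod 47 = 13^2 = 28
  -> A = 28
B = 31^2 mod 47  (bits of 2 = 10)
  bit 0 = 1: r = r^2 * 31 mod 47 = 1^2 * 31 = 1*31 = 31
  bit 1 = 0: r = r^2 mod 47 = 31^2 = 21
  -> B = 21
s = B^a = 21^38 mod 47  (bits of 38 = 100110)
  bit 0 = 1: r = r^2 * 21 mod 47 = 1^2 * 21 = 1*21 = 21
  bit 1 = 0: r = r^2 mod 47 = 21^2 = 18
  bit 2 = 0: r = r^2 mod 47 = 18^2 = 42
  bit 3 = 1: r = r^2 * 21 mod 47 = 42^2 * 21 = 25*21 = 8
  bit 4 = 1: r = r^2 * 21 mod 47 = 8^2 * 21 = 17*21 = 28
  bit 5 = 0: r = r^2 mod 47 = 28^2 = 32
  -> s = B^a = 32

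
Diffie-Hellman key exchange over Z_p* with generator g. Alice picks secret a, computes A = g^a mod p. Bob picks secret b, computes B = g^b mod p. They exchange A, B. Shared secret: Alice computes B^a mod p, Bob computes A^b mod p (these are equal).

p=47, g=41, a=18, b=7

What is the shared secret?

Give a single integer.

A = 41^18 mod 47  (bits of 18 = 10010)
  bit 0 = 1: r = r^2 * 41 mod 47 = 1^2 * 41 = 1*41 = 41
  bit 1 = 0: r = r^2 mod 47 = 41^2 = 36
  bit 2 = 0: r = r^2 mod 47 = 36^2 = 27
  bit 3 = 1: r = r^2 * 41 mod 47 = 27^2 * 41 = 24*41 = 44
  bit 4 = 0: r = r^2 mod 47 = 44^2 = 9
  -> A = 9
B = 41^7 mod 47  (bits of 7 = 111)
  bit 0 = 1: r = r^2 * 41 mod 47 = 1^2 * 41 = 1*41 = 41
  bit 1 = 1: r = r^2 * 41 mod 47 = 41^2 * 41 = 36*41 = 19
  bit 2 = 1: r = r^2 * 41 mod 47 = 19^2 * 41 = 32*41 = 43
  -> B = 43
s = B^a = 43^18 mod 47  (bits of 18 = 10010)
  bit 0 = 1: r = r^2 * 43 mod 47 = 1^2 * 43 = 1*43 = 43
  bit 1 = 0: r = r^2 mod 47 = 43^2 = 16
  bit 2 = 0: r = r^2 mod 47 = 16^2 = 21
  bit 3 = 1: r = r^2 * 43 mod 47 = 21^2 * 43 = 18*43 = 22
  bit 4 = 0: r = r^2 mod 47 = 22^2 = 14
  -> s = B^a = 14

Answer: 14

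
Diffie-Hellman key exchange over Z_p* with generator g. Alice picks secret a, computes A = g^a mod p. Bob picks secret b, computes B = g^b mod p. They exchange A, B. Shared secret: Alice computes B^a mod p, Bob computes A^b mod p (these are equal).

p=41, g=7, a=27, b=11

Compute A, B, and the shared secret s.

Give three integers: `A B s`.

Answer: 24 22 30

Derivation:
A = 7^27 mod 41  (bits of 27 = 11011)
  bit 0 = 1: r = r^2 * 7 mod 41 = 1^2 * 7 = 1*7 = 7
  bit 1 = 1: r = r^2 * 7 mod 41 = 7^2 * 7 = 8*7 = 15
  bit 2 = 0: r = r^2 mod 41 = 15^2 = 20
  bit 3 = 1: r = r^2 * 7 mod 41 = 20^2 * 7 = 31*7 = 12
  bit 4 = 1: r = r^2 * 7 mod 41 = 12^2 * 7 = 21*7 = 24
  -> A = 24
B = 7^11 mod 41  (bits of 11 = 1011)
  bit 0 = 1: r = r^2 * 7 mod 41 = 1^2 * 7 = 1*7 = 7
  bit 1 = 0: r = r^2 mod 41 = 7^2 = 8
  bit 2 = 1: r = r^2 * 7 mod 41 = 8^2 * 7 = 23*7 = 38
  bit 3 = 1: r = r^2 * 7 mod 41 = 38^2 * 7 = 9*7 = 22
  -> B = 22
s = B^a = 22^27 mod 41  (bits of 27 = 11011)
  bit 0 = 1: r = r^2 * 22 mod 41 = 1^2 * 22 = 1*22 = 22
  bit 1 = 1: r = r^2 * 22 mod 41 = 22^2 * 22 = 33*22 = 29
  bit 2 = 0: r = r^2 mod 41 = 29^2 = 21
  bit 3 = 1: r = r^2 * 22 mod 41 = 21^2 * 22 = 31*22 = 26
  bit 4 = 1: r = r^2 * 22 mod 41 = 26^2 * 22 = 20*22 = 30
  -> s = B^a = 30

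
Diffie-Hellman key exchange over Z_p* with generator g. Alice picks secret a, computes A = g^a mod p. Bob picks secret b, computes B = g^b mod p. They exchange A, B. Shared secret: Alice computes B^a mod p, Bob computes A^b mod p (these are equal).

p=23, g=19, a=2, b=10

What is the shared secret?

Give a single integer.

Answer: 13

Derivation:
A = 19^2 mod 23  (bits of 2 = 10)
  bit 0 = 1: r = r^2 * 19 mod 23 = 1^2 * 19 = 1*19 = 19
  bit 1 = 0: r = r^2 mod 23 = 19^2 = 16
  -> A = 16
B = 19^10 mod 23  (bits of 10 = 1010)
  bit 0 = 1: r = r^2 * 19 mod 23 = 1^2 * 19 = 1*19 = 19
  bit 1 = 0: r = r^2 mod 23 = 19^2 = 16
  bit 2 = 1: r = r^2 * 19 mod 23 = 16^2 * 19 = 3*19 = 11
  bit 3 = 0: r = r^2 mod 23 = 11^2 = 6
  -> B = 6
s = B^a = 6^2 mod 23  (bits of 2 = 10)
  bit 0 = 1: r = r^2 * 6 mod 23 = 1^2 * 6 = 1*6 = 6
  bit 1 = 0: r = r^2 mod 23 = 6^2 = 13
  -> s = B^a = 13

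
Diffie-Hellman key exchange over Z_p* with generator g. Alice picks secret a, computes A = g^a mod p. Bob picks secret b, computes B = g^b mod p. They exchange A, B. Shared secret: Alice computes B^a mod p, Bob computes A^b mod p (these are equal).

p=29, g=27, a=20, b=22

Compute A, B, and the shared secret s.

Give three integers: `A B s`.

A = 27^20 mod 29  (bits of 20 = 10100)
  bit 0 = 1: r = r^2 * 27 mod 29 = 1^2 * 27 = 1*27 = 27
  bit 1 = 0: r = r^2 mod 29 = 27^2 = 4
  bit 2 = 1: r = r^2 * 27 mod 29 = 4^2 * 27 = 16*27 = 26
  bit 3 = 0: r = r^2 mod 29 = 26^2 = 9
  bit 4 = 0: r = r^2 mod 29 = 9^2 = 23
  -> A = 23
B = 27^22 mod 29  (bits of 22 = 10110)
  bit 0 = 1: r = r^2 * 27 mod 29 = 1^2 * 27 = 1*27 = 27
  bit 1 = 0: r = r^2 mod 29 = 27^2 = 4
  bit 2 = 1: r = r^2 * 27 mod 29 = 4^2 * 27 = 16*27 = 26
  bit 3 = 1: r = r^2 * 27 mod 29 = 26^2 * 27 = 9*27 = 11
  bit 4 = 0: r = r^2 mod 29 = 11^2 = 5
  -> B = 5
s = B^a = 5^20 mod 29  (bits of 20 = 10100)
  bit 0 = 1: r = r^2 * 5 mod 29 = 1^2 * 5 = 1*5 = 5
  bit 1 = 0: r = r^2 mod 29 = 5^2 = 25
  bit 2 = 1: r = r^2 * 5 mod 29 = 25^2 * 5 = 16*5 = 22
  bit 3 = 0: r = r^2 mod 29 = 22^2 = 20
  bit 4 = 0: r = r^2 mod 29 = 20^2 = 23
  -> s = B^a = 23

Answer: 23 5 23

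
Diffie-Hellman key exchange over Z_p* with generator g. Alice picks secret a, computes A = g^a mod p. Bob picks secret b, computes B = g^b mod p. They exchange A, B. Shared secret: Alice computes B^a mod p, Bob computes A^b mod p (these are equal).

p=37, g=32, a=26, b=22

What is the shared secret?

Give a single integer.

Answer: 9

Derivation:
A = 32^26 mod 37  (bits of 26 = 11010)
  bit 0 = 1: r = r^2 * 32 mod 37 = 1^2 * 32 = 1*32 = 32
  bit 1 = 1: r = r^2 * 32 mod 37 = 32^2 * 32 = 25*32 = 23
  bit 2 = 0: r = r^2 mod 37 = 23^2 = 11
  bit 3 = 1: r = r^2 * 32 mod 37 = 11^2 * 32 = 10*32 = 24
  bit 4 = 0: r = r^2 mod 37 = 24^2 = 21
  -> A = 21
B = 32^22 mod 37  (bits of 22 = 10110)
  bit 0 = 1: r = r^2 * 32 mod 37 = 1^2 * 32 = 1*32 = 32
  bit 1 = 0: r = r^2 mod 37 = 32^2 = 25
  bit 2 = 1: r = r^2 * 32 mod 37 = 25^2 * 32 = 33*32 = 20
  bit 3 = 1: r = r^2 * 32 mod 37 = 20^2 * 32 = 30*32 = 35
  bit 4 = 0: r = r^2 mod 37 = 35^2 = 4
  -> B = 4
s = B^a = 4^26 mod 37  (bits of 26 = 11010)
  bit 0 = 1: r = r^2 * 4 mod 37 = 1^2 * 4 = 1*4 = 4
  bit 1 = 1: r = r^2 * 4 mod 37 = 4^2 * 4 = 16*4 = 27
  bit 2 = 0: r = r^2 mod 37 = 27^2 = 26
  bit 3 = 1: r = r^2 * 4 mod 37 = 26^2 * 4 = 10*4 = 3
  bit 4 = 0: r = r^2 mod 37 = 3^2 = 9
  -> s = B^a = 9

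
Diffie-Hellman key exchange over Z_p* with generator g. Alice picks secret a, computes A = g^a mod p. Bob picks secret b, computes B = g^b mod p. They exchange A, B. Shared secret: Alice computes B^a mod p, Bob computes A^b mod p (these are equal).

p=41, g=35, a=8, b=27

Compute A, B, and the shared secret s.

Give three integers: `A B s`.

A = 35^8 mod 41  (bits of 8 = 1000)
  bit 0 = 1: r = r^2 * 35 mod 41 = 1^2 * 35 = 1*35 = 35
  bit 1 = 0: r = r^2 mod 41 = 35^2 = 36
  bit 2 = 0: r = r^2 mod 41 = 36^2 = 25
  bit 3 = 0: r = r^2 mod 41 = 25^2 = 10
  -> A = 10
B = 35^27 mod 41  (bits of 27 = 11011)
  bit 0 = 1: r = r^2 * 35 mod 41 = 1^2 * 35 = 1*35 = 35
  bit 1 = 1: r = r^2 * 35 mod 41 = 35^2 * 35 = 36*35 = 30
  bit 2 = 0: r = r^2 mod 41 = 30^2 = 39
  bit 3 = 1: r = r^2 * 35 mod 41 = 39^2 * 35 = 4*35 = 17
  bit 4 = 1: r = r^2 * 35 mod 41 = 17^2 * 35 = 2*35 = 29
  -> B = 29
s = B^a = 29^8 mod 41  (bits of 8 = 1000)
  bit 0 = 1: r = r^2 * 29 mod 41 = 1^2 * 29 = 1*29 = 29
  bit 1 = 0: r = r^2 mod 41 = 29^2 = 21
  bit 2 = 0: r = r^2 mod 41 = 21^2 = 31
  bit 3 = 0: r = r^2 mod 41 = 31^2 = 18
  -> s = B^a = 18

Answer: 10 29 18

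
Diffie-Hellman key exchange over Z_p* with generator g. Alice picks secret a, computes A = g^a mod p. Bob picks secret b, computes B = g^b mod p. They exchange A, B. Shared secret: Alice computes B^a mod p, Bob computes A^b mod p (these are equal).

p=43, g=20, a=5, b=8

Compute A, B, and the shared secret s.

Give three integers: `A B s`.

Answer: 26 9 10

Derivation:
A = 20^5 mod 43  (bits of 5 = 101)
  bit 0 = 1: r = r^2 * 20 mod 43 = 1^2 * 20 = 1*20 = 20
  bit 1 = 0: r = r^2 mod 43 = 20^2 = 13
  bit 2 = 1: r = r^2 * 20 mod 43 = 13^2 * 20 = 40*20 = 26
  -> A = 26
B = 20^8 mod 43  (bits of 8 = 1000)
  bit 0 = 1: r = r^2 * 20 mod 43 = 1^2 * 20 = 1*20 = 20
  bit 1 = 0: r = r^2 mod 43 = 20^2 = 13
  bit 2 = 0: r = r^2 mod 43 = 13^2 = 40
  bit 3 = 0: r = r^2 mod 43 = 40^2 = 9
  -> B = 9
s = B^a = 9^5 mod 43  (bits of 5 = 101)
  bit 0 = 1: r = r^2 * 9 mod 43 = 1^2 * 9 = 1*9 = 9
  bit 1 = 0: r = r^2 mod 43 = 9^2 = 38
  bit 2 = 1: r = r^2 * 9 mod 43 = 38^2 * 9 = 25*9 = 10
  -> s = B^a = 10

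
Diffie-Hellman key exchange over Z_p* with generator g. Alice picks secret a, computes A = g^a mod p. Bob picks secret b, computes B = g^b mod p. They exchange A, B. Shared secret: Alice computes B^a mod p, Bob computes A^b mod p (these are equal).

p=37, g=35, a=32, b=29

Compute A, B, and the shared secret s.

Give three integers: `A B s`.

Answer: 7 13 12

Derivation:
A = 35^32 mod 37  (bits of 32 = 100000)
  bit 0 = 1: r = r^2 * 35 mod 37 = 1^2 * 35 = 1*35 = 35
  bit 1 = 0: r = r^2 mod 37 = 35^2 = 4
  bit 2 = 0: r = r^2 mod 37 = 4^2 = 16
  bit 3 = 0: r = r^2 mod 37 = 16^2 = 34
  bit 4 = 0: r = r^2 mod 37 = 34^2 = 9
  bit 5 = 0: r = r^2 mod 37 = 9^2 = 7
  -> A = 7
B = 35^29 mod 37  (bits of 29 = 11101)
  bit 0 = 1: r = r^2 * 35 mod 37 = 1^2 * 35 = 1*35 = 35
  bit 1 = 1: r = r^2 * 35 mod 37 = 35^2 * 35 = 4*35 = 29
  bit 2 = 1: r = r^2 * 35 mod 37 = 29^2 * 35 = 27*35 = 20
  bit 3 = 0: r = r^2 mod 37 = 20^2 = 30
  bit 4 = 1: r = r^2 * 35 mod 37 = 30^2 * 35 = 12*35 = 13
  -> B = 13
s = B^a = 13^32 mod 37  (bits of 32 = 100000)
  bit 0 = 1: r = r^2 * 13 mod 37 = 1^2 * 13 = 1*13 = 13
  bit 1 = 0: r = r^2 mod 37 = 13^2 = 21
  bit 2 = 0: r = r^2 mod 37 = 21^2 = 34
  bit 3 = 0: r = r^2 mod 37 = 34^2 = 9
  bit 4 = 0: r = r^2 mod 37 = 9^2 = 7
  bit 5 = 0: r = r^2 mod 37 = 7^2 = 12
  -> s = B^a = 12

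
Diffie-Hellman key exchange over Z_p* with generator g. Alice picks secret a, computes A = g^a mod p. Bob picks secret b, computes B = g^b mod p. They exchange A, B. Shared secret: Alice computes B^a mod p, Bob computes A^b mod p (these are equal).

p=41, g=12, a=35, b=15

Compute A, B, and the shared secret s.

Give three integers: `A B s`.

Answer: 14 27 3

Derivation:
A = 12^35 mod 41  (bits of 35 = 100011)
  bit 0 = 1: r = r^2 * 12 mod 41 = 1^2 * 12 = 1*12 = 12
  bit 1 = 0: r = r^2 mod 41 = 12^2 = 21
  bit 2 = 0: r = r^2 mod 41 = 21^2 = 31
  bit 3 = 0: r = r^2 mod 41 = 31^2 = 18
  bit 4 = 1: r = r^2 * 12 mod 41 = 18^2 * 12 = 37*12 = 34
  bit 5 = 1: r = r^2 * 12 mod 41 = 34^2 * 12 = 8*12 = 14
  -> A = 14
B = 12^15 mod 41  (bits of 15 = 1111)
  bit 0 = 1: r = r^2 * 12 mod 41 = 1^2 * 12 = 1*12 = 12
  bit 1 = 1: r = r^2 * 12 mod 41 = 12^2 * 12 = 21*12 = 6
  bit 2 = 1: r = r^2 * 12 mod 41 = 6^2 * 12 = 36*12 = 22
  bit 3 = 1: r = r^2 * 12 mod 41 = 22^2 * 12 = 33*12 = 27
  -> B = 27
s = B^a = 27^35 mod 41  (bits of 35 = 100011)
  bit 0 = 1: r = r^2 * 27 mod 41 = 1^2 * 27 = 1*27 = 27
  bit 1 = 0: r = r^2 mod 41 = 27^2 = 32
  bit 2 = 0: r = r^2 mod 41 = 32^2 = 40
  bit 3 = 0: r = r^2 mod 41 = 40^2 = 1
  bit 4 = 1: r = r^2 * 27 mod 41 = 1^2 * 27 = 1*27 = 27
  bit 5 = 1: r = r^2 * 27 mod 41 = 27^2 * 27 = 32*27 = 3
  -> s = B^a = 3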